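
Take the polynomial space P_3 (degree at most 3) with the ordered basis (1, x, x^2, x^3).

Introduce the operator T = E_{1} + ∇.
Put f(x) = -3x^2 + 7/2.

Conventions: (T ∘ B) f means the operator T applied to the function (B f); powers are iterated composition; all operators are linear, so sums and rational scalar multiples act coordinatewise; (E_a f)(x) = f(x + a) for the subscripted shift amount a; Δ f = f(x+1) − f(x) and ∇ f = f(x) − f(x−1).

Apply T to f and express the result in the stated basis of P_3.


the result is g(x) = -3x^2 - 12x + 7/2

E_{1} f = -3x^2 - 6x + 1/2
∇ f = -6x + 3
(E_{1} + ∇) f = -3x^2 - 12x + 7/2


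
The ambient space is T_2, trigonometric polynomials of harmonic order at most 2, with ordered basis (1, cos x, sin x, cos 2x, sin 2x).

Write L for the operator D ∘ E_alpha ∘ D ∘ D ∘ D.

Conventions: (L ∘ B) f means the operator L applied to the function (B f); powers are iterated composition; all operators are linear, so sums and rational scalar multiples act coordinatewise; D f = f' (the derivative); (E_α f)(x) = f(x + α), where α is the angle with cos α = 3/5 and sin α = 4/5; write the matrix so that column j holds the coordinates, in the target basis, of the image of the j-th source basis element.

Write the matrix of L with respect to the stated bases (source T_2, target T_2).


image of 1: 0
image of cos x: (3/5)cos x - (4/5)sin x
image of sin x: (4/5)cos x + (3/5)sin x
image of cos 2x: -(112/25)cos 2x - (384/25)sin 2x
image of sin 2x: (384/25)cos 2x - (112/25)sin 2x
each image's coordinates form column j of the matrix

the matrix is [[0, 0, 0, 0, 0]; [0, 3/5, 4/5, 0, 0]; [0, -4/5, 3/5, 0, 0]; [0, 0, 0, -112/25, 384/25]; [0, 0, 0, -384/25, -112/25]] (rows listed top to bottom)


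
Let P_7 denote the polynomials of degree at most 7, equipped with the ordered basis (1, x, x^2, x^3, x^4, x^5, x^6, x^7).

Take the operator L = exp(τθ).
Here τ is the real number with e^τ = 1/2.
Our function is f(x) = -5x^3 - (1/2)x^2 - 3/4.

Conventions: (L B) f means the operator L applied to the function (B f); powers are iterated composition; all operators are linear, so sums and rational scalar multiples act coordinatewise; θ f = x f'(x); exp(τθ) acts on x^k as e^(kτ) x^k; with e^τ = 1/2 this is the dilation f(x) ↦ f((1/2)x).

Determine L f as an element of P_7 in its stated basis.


exp(τθ) x^k = e^(kτ) x^k; with e^τ = 1/2 this sends x^k to (1/2)^k x^k
x^2 ↦ 1/4 x^2
x^3 ↦ 1/8 x^3
applying this coordinatewise to f: exp(τθ) f = -(5/8)x^3 - (1/8)x^2 - 3/4

the result is g(x) = -(5/8)x^3 - (1/8)x^2 - 3/4


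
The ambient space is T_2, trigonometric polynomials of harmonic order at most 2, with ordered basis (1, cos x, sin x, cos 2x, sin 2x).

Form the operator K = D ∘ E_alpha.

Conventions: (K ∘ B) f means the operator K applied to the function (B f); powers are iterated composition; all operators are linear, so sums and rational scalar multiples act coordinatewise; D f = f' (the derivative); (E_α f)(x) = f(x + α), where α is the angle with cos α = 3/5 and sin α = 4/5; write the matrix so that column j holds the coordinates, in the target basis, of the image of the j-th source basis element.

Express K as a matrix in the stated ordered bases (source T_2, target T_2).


image of 1: 0
image of cos x: -(4/5)cos x - (3/5)sin x
image of sin x: (3/5)cos x - (4/5)sin x
image of cos 2x: -(48/25)cos 2x + (14/25)sin 2x
image of sin 2x: -(14/25)cos 2x - (48/25)sin 2x
each image's coordinates form column j of the matrix

the matrix is [[0, 0, 0, 0, 0]; [0, -4/5, 3/5, 0, 0]; [0, -3/5, -4/5, 0, 0]; [0, 0, 0, -48/25, -14/25]; [0, 0, 0, 14/25, -48/25]] (rows listed top to bottom)


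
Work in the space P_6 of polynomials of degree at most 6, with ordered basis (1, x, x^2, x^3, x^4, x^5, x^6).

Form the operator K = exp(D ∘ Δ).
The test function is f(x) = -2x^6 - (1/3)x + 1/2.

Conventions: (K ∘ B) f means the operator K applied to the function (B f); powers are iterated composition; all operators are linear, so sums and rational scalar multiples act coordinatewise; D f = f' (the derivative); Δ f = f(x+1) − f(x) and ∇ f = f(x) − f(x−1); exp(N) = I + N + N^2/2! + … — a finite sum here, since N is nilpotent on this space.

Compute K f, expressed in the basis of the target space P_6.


the result is g(x) = -2x^6 - 60x^4 - 120x^3 - 480x^2 - (2341/3)x - 1343/2

order-1 term: -60x^4 - 120x^3 - 120x^2 - 60x - 12
order-2 term: -360x^2 - 720x - 420
order-3 term: -240
the series for exp(D ∘ Δ) f terminates at order 3
exp(D ∘ Δ) f = -2x^6 - 60x^4 - 120x^3 - 480x^2 - (2341/3)x - 1343/2


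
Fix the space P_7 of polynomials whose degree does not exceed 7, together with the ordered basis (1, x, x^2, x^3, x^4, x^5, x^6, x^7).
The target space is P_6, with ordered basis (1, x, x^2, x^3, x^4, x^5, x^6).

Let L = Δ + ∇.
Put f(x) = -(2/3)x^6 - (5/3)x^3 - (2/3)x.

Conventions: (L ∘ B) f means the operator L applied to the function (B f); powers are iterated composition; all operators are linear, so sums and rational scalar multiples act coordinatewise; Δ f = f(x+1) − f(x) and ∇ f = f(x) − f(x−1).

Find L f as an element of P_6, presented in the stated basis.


the image equals g(x) = -8x^5 - (80/3)x^3 - 10x^2 - 8x - 14/3

Δ f = -4x^5 - 10x^4 - (40/3)x^3 - 15x^2 - 9x - 3
∇ f = -4x^5 + 10x^4 - (40/3)x^3 + 5x^2 + x - 5/3
(Δ + ∇) f = -8x^5 - (80/3)x^3 - 10x^2 - 8x - 14/3


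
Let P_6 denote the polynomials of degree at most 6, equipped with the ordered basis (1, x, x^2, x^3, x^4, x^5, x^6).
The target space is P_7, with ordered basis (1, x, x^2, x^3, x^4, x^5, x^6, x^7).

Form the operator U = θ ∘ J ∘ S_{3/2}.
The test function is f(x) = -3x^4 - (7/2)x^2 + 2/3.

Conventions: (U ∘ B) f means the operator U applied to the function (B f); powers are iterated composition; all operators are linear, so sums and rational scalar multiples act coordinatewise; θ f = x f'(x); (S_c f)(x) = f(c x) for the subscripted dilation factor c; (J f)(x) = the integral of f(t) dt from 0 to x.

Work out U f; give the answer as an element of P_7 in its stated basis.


S_{3/2} f = -(243/16)x^4 - (63/8)x^2 + 2/3
J S_{3/2} f = -(243/80)x^5 - (21/8)x^3 + (2/3)x
θ (J ∘ S_{3/2}) f = -(243/16)x^5 - (63/8)x^3 + (2/3)x

g(x) = -(243/16)x^5 - (63/8)x^3 + (2/3)x


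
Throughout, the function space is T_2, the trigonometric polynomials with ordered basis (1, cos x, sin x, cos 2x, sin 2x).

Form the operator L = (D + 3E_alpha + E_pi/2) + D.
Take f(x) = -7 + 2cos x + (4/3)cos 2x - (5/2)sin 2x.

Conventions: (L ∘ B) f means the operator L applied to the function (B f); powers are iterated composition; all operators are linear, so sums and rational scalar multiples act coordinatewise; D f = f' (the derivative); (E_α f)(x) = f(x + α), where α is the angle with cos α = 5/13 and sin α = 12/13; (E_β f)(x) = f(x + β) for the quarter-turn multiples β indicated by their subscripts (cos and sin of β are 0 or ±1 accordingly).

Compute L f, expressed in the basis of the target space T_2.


the result is g(x) = -28 + (30/13)cos x - (150/13)sin x - (9874/507)cos 2x - (199/507)sin 2x

D f = -2sin x - 5cos 2x - (8/3)sin 2x
E_alpha f = -7 + (10/13)cos x - (24/13)sin x - (1376/507)cos 2x + (275/338)sin 2x
(3E_alpha) f = -21 + (30/13)cos x - (72/13)sin x - (1376/169)cos 2x + (825/338)sin 2x
E_pi/2 f = -7 - 2sin x - (4/3)cos 2x + (5/2)sin 2x
(D + 3E_alpha + E_pi/2) f = -28 + (30/13)cos x - (124/13)sin x - (7339/507)cos 2x + (1153/507)sin 2x
D f = -2sin x - 5cos 2x - (8/3)sin 2x
((D + 3E_alpha + E_pi/2) + D) f = -28 + (30/13)cos x - (150/13)sin x - (9874/507)cos 2x - (199/507)sin 2x


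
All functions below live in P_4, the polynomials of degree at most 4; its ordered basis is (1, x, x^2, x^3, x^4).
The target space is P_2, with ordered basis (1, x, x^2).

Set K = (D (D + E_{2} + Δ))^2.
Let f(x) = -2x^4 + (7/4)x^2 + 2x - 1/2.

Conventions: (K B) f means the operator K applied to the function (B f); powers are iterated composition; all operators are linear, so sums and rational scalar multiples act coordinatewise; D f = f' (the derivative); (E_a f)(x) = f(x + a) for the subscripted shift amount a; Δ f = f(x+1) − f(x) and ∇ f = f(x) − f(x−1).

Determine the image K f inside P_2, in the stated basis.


D f = -8x^3 + (7/2)x + 2
E_{2} f = -2x^4 - 16x^3 - (185/4)x^2 - 55x - 43/2
Δ f = -8x^3 - 12x^2 - (9/2)x + 7/4
(D + E_{2} + Δ) f = -2x^4 - 32x^3 - (233/4)x^2 - 56x - 71/4
D (D + E_{2} + Δ) f = -8x^3 - 96x^2 - (233/2)x - 56
D (D (D + E_{2} + Δ)) f = -24x^2 - 192x - 233/2
E_{2} (D (D + E_{2} + Δ)) f = -8x^3 - 144x^2 - (1193/2)x - 737
Δ (D (D + E_{2} + Δ)) f = -24x^2 - 216x - 441/2
(D + E_{2} + Δ) (D (D + E_{2} + Δ)) f = -8x^3 - 192x^2 - (2009/2)x - 1074
D (D + E_{2} + Δ) (D (D + E_{2} + Δ)) f = -24x^2 - 384x - 2009/2

g(x) = -24x^2 - 384x - 2009/2


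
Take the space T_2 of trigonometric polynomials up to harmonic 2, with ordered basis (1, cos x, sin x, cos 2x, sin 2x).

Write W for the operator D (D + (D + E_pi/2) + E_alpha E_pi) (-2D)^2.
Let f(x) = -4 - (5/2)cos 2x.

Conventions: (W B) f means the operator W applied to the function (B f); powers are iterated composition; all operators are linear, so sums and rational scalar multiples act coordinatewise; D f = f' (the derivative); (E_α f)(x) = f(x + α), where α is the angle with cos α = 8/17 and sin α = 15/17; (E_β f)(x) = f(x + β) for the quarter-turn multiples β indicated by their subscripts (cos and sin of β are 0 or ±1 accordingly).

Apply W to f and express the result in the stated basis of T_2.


D f = 5sin 2x
(-2D) f = -10sin 2x
D (-2D) f = -20cos 2x
(-2D) (-2D) f = 40cos 2x
D (-2D)^2 f = -80sin 2x
D (-2D)^2 f = -80sin 2x
E_pi/2 (-2D)^2 f = -40cos 2x
(D + E_pi/2) (-2D)^2 f = -40cos 2x - 80sin 2x
E_pi (-2D)^2 f = 40cos 2x
E_alpha E_pi (-2D)^2 f = -(6440/289)cos 2x - (9600/289)sin 2x
(D + (D + E_pi/2) + E_alpha E_pi) (-2D)^2 f = -(18000/289)cos 2x - (55840/289)sin 2x
D (D + (D + E_pi/2) + E_alpha E_pi) (-2D)^2 f = -(111680/289)cos 2x + (36000/289)sin 2x

the result is g(x) = -(111680/289)cos 2x + (36000/289)sin 2x


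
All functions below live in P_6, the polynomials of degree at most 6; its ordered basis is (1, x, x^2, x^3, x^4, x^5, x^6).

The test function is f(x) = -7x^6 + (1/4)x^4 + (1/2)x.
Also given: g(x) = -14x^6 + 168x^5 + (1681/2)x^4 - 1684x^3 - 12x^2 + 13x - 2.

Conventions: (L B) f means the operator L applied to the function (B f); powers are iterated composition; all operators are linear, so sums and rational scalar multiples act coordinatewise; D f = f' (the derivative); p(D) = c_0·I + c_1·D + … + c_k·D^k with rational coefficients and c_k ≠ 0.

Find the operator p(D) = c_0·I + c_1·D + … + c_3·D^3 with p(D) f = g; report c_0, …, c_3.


D^0 f = -7x^6 + (1/4)x^4 + (1/2)x
D^1 f = -42x^5 + x^3 + 1/2
D^2 f = -210x^4 + 3x^2
D^3 f = -840x^3 + 6x
matching coefficients of g against c_0 f + c_1 Df + … from the top degree down determines the c_i
solution: c_0 = 2, c_1 = -4, c_2 = -4, c_3 = 2

p(D) = 2·I − 4·D − 4·D^2 + 2·D^3, i.e. c_0 = 2, c_1 = -4, c_2 = -4, c_3 = 2


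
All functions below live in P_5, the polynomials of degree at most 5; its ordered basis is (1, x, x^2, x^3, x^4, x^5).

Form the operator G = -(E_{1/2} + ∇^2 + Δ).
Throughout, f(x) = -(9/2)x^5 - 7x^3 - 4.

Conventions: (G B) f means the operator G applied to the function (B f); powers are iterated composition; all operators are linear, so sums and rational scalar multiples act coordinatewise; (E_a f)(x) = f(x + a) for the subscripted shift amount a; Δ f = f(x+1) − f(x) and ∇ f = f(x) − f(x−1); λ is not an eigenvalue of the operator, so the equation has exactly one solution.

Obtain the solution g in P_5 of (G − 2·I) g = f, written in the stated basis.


write g with unknown coordinates in the stated basis and equate coefficients in (G − 2·I) g = f
solving from the highest basis element down gives g = (3/2)x^5 - (15/4)x^4 - (77/12)x^3 + (467/8)x^2 - (9557/96)x + 2065/192
check: G g = -(3/2)x^5 - (15/2)x^4 - (119/6)x^3 + (467/4)x^2 - (9557/48)x + 1681/96
so G g − 2·g = -(9/2)x^5 - 7x^3 - 4 = f ✓

the result is g(x) = (3/2)x^5 - (15/4)x^4 - (77/12)x^3 + (467/8)x^2 - (9557/96)x + 2065/192


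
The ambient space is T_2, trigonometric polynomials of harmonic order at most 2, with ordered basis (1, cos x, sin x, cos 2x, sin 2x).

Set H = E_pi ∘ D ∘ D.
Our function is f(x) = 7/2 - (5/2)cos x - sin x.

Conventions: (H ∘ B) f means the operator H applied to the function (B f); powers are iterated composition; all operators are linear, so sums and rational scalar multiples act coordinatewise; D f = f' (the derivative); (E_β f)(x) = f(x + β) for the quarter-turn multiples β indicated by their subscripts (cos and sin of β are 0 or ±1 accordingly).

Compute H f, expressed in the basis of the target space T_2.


D f = -cos x + (5/2)sin x
D D f = (5/2)cos x + sin x
E_pi D D f = -(5/2)cos x - sin x

the result is g(x) = -(5/2)cos x - sin x


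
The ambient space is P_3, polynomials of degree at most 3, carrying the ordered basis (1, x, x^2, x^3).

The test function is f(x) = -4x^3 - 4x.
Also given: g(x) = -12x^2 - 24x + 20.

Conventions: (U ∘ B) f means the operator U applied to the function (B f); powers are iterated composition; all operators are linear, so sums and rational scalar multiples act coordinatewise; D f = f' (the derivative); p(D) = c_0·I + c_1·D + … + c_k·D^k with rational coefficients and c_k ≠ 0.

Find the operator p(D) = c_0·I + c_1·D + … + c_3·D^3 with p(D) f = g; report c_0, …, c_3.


p(D) = D + D^2 − D^3, i.e. c_0 = 0, c_1 = 1, c_2 = 1, c_3 = -1

D^0 f = -4x^3 - 4x
D^1 f = -12x^2 - 4
D^2 f = -24x
D^3 f = -24
matching coefficients of g against c_0 f + c_1 Df + … from the top degree down determines the c_i
solution: c_0 = 0, c_1 = 1, c_2 = 1, c_3 = -1


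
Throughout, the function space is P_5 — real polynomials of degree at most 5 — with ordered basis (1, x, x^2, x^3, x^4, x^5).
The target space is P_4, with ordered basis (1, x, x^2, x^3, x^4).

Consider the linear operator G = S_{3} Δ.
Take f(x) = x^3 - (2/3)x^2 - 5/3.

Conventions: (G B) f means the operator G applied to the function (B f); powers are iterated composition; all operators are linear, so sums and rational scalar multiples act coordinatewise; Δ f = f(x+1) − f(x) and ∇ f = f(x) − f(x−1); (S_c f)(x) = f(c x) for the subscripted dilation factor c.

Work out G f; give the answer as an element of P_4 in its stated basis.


Δ f = 3x^2 + (5/3)x + 1/3
S_{3} Δ f = 27x^2 + 5x + 1/3

g(x) = 27x^2 + 5x + 1/3


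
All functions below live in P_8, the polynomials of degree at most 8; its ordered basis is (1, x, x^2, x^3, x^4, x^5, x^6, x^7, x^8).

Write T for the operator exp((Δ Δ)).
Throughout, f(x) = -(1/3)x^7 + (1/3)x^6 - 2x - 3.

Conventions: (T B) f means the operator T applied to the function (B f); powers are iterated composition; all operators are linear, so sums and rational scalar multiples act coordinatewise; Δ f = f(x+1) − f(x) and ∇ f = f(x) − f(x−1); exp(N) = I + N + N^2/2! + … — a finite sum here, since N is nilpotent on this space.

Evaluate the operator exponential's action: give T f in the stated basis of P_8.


the image equals g(x) = -(1/3)x^7 + (1/3)x^6 - 14x^5 - 60x^4 - (790/3)x^3 - 920x^2 - (5840/3)x - 5893/3

order-1 term: -14x^5 - 60x^4 - (370/3)x^3 - 140x^2 - (254/3)x - 64/3
order-2 term: -140x^3 - 780x^2 - 1580x - 1140
order-3 term: -280x - 800
the series for exp((Δ Δ)) f terminates at order 3
exp((Δ Δ)) f = -(1/3)x^7 + (1/3)x^6 - 14x^5 - 60x^4 - (790/3)x^3 - 920x^2 - (5840/3)x - 5893/3


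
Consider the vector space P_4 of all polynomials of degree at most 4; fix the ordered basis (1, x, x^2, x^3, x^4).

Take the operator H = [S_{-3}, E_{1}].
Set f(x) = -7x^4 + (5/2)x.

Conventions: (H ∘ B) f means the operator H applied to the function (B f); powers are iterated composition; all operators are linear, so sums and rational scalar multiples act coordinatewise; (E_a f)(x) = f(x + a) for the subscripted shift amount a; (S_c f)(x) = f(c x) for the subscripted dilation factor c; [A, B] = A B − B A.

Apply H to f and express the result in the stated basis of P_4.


the image equals g(x) = 3024x^3 + 3024x^2 + 2352x + 570

E_{1} f = -7x^4 - 28x^3 - 42x^2 - (51/2)x - 9/2
S_{-3} E_{1} f = -567x^4 + 756x^3 - 378x^2 + (153/2)x - 9/2
S_{-3} f = -567x^4 - (15/2)x
E_{1} S_{-3} f = -567x^4 - 2268x^3 - 3402x^2 - (4551/2)x - 1149/2
[S_{-3}, E_{1}] f = 3024x^3 + 3024x^2 + 2352x + 570


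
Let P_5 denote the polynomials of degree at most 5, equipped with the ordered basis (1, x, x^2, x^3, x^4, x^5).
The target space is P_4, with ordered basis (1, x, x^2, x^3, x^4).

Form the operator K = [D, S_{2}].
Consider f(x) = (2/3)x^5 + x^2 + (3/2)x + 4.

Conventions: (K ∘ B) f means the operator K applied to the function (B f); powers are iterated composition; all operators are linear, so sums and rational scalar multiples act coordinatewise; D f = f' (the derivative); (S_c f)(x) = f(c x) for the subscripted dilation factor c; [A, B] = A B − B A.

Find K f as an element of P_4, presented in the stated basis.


S_{2} f = (64/3)x^5 + 4x^2 + 3x + 4
D S_{2} f = (320/3)x^4 + 8x + 3
D f = (10/3)x^4 + 2x + 3/2
S_{2} D f = (160/3)x^4 + 4x + 3/2
[D, S_{2}] f = (160/3)x^4 + 4x + 3/2

g(x) = (160/3)x^4 + 4x + 3/2


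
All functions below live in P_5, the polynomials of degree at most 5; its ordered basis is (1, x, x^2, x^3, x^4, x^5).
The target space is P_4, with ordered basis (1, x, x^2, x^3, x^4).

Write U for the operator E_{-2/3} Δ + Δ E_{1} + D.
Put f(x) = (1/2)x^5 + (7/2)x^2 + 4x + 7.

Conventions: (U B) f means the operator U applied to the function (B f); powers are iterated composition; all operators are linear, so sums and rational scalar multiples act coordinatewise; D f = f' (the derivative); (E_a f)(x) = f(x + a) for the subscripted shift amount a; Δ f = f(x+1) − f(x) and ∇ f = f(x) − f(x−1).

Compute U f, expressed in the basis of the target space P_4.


Δ f = (5/2)x^4 + 5x^3 + 5x^2 + (19/2)x + 8
E_{-2/3} Δ f = (5/2)x^4 - (5/3)x^3 + (5/3)x^2 + (353/54)x + 235/81
E_{1} f = (1/2)x^5 + (5/2)x^4 + 5x^3 + (17/2)x^2 + (27/2)x + 15
Δ E_{1} f = (5/2)x^4 + 15x^3 + 35x^2 + (89/2)x + 30
D f = (5/2)x^4 + 7x + 4
(E_{-2/3} Δ + Δ E_{1} + D) f = (15/2)x^4 + (40/3)x^3 + (110/3)x^2 + (1567/27)x + 2989/81

the image equals g(x) = (15/2)x^4 + (40/3)x^3 + (110/3)x^2 + (1567/27)x + 2989/81


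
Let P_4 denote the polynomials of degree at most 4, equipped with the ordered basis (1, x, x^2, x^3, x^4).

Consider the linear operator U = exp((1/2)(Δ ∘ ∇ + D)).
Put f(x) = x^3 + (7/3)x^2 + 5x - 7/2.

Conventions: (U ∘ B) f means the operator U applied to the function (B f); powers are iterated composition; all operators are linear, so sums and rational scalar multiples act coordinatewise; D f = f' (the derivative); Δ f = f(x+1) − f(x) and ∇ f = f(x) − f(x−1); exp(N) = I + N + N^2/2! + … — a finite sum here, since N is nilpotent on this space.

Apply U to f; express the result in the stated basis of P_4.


order-1 term: (3/2)x^2 + (16/3)x + 29/6
order-2 term: (3/4)x + 25/12
order-3 term: 1/8
the series for exp((1/2)(Δ ∘ ∇ + D)) f terminates at order 3
exp((1/2)(Δ ∘ ∇ + D)) f = x^3 + (23/6)x^2 + (133/12)x + 85/24

the result is g(x) = x^3 + (23/6)x^2 + (133/12)x + 85/24


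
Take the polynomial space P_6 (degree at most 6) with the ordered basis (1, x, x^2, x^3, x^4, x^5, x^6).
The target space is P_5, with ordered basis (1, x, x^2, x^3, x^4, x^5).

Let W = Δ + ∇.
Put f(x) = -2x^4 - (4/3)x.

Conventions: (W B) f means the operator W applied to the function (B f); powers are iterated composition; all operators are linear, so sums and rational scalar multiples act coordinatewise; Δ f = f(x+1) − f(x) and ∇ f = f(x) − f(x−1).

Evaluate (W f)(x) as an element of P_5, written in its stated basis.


Δ f = -8x^3 - 12x^2 - 8x - 10/3
∇ f = -8x^3 + 12x^2 - 8x + 2/3
(Δ + ∇) f = -16x^3 - 16x - 8/3

the image equals g(x) = -16x^3 - 16x - 8/3


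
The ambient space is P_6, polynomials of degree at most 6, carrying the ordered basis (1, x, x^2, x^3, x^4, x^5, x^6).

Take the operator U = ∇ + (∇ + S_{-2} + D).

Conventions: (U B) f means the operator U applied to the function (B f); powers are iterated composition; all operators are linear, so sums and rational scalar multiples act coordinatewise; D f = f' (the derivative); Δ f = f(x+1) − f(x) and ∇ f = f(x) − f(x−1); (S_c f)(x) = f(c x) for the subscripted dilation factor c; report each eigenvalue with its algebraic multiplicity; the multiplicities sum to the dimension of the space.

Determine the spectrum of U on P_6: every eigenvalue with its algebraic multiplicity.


λ = -32 (multiplicity 1), λ = -8 (multiplicity 1), λ = -2 (multiplicity 1), λ = 1 (multiplicity 1), λ = 4 (multiplicity 1), λ = 16 (multiplicity 1), λ = 64 (multiplicity 1)

image of 1: 1
image of x: -2x + 3
image of x^2: 4x^2 + 6x - 2
image of x^3: -8x^3 + 9x^2 - 6x + 2
image of x^4: 16x^4 + 12x^3 - 12x^2 + 8x - 2
image of x^5: -32x^5 + 15x^4 - 20x^3 + 20x^2 - 10x + 2
image of x^6: 64x^6 + 18x^5 - 30x^4 + 40x^3 - 30x^2 + 12x - 2
the matrix is upper triangular; its diagonal is (1, -2, 4, -8, 16, -32, 64)
for a triangular matrix the eigenvalues are the diagonal entries, with algebraic multiplicity their repetition count


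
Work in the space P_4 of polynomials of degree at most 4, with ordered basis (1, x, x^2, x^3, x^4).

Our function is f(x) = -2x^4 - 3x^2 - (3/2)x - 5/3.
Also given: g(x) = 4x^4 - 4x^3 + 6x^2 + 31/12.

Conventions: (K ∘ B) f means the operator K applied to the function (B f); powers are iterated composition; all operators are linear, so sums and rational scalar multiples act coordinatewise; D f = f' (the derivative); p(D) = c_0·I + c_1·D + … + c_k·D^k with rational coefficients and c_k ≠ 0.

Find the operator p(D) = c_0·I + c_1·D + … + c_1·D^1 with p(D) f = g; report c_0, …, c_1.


p(D) = -2·I + (1/2)·D, i.e. c_0 = -2, c_1 = 1/2

D^0 f = -2x^4 - 3x^2 - (3/2)x - 5/3
D^1 f = -8x^3 - 6x - 3/2
matching coefficients of g against c_0 f + c_1 Df + … from the top degree down determines the c_i
solution: c_0 = -2, c_1 = 1/2


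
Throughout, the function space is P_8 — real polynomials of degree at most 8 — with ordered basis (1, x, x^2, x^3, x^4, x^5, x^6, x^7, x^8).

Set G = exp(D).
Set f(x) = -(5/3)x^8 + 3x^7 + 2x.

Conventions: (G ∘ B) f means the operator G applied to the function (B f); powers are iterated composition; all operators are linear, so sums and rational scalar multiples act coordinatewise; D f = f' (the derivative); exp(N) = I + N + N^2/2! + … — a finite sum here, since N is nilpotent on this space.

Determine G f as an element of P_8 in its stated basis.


the image equals g(x) = -(5/3)x^8 - (31/3)x^7 - (77/3)x^6 - (91/3)x^5 - (35/3)x^4 + (35/3)x^3 + (49/3)x^2 + (29/3)x + 10/3

order-1 term: -(40/3)x^7 + 21x^6 + 2
order-2 term: -(140/3)x^6 + 63x^5
order-3 term: -(280/3)x^5 + 105x^4
order-4 term: -(350/3)x^4 + 105x^3
order-5 term: -(280/3)x^3 + 63x^2
order-6 term: -(140/3)x^2 + 21x
order-7 term: -(40/3)x + 3
order-8 term: -5/3
the series for exp(D) f terminates at order 8
exp(D) f = -(5/3)x^8 - (31/3)x^7 - (77/3)x^6 - (91/3)x^5 - (35/3)x^4 + (35/3)x^3 + (49/3)x^2 + (29/3)x + 10/3


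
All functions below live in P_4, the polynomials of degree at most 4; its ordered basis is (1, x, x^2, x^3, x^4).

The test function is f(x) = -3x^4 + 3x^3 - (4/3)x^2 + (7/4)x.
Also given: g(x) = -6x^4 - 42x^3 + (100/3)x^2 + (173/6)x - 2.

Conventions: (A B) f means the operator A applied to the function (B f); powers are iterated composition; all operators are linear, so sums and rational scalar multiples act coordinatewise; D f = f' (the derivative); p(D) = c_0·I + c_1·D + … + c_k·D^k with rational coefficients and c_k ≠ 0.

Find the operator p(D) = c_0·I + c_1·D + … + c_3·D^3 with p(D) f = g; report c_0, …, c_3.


p(D) = 2·I + 4·D − (1/2)·D^3, i.e. c_0 = 2, c_1 = 4, c_2 = 0, c_3 = -1/2

D^0 f = -3x^4 + 3x^3 - (4/3)x^2 + (7/4)x
D^1 f = -12x^3 + 9x^2 - (8/3)x + 7/4
D^2 f = -36x^2 + 18x - 8/3
D^3 f = -72x + 18
matching coefficients of g against c_0 f + c_1 Df + … from the top degree down determines the c_i
solution: c_0 = 2, c_1 = 4, c_2 = 0, c_3 = -1/2


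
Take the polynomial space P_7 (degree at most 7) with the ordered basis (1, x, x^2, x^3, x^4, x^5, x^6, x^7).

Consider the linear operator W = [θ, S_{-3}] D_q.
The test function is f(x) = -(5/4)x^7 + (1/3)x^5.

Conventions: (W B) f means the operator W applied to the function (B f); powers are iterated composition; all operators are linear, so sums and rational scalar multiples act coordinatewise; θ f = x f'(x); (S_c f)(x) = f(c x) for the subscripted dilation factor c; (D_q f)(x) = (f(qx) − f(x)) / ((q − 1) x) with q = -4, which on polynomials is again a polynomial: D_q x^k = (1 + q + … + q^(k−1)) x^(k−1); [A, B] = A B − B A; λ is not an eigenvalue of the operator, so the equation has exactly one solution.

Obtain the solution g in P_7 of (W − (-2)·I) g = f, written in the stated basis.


the result is g(x) = -(5/8)x^7 + (1/6)x^5

write g with unknown coordinates in the stated basis and equate coefficients in (W − (-2)·I) g = f
solving from the highest basis element down gives g = -(5/8)x^7 + (1/6)x^5
check: W g = 0
so W g − (-2)·g = -(5/4)x^7 + (1/3)x^5 = f ✓


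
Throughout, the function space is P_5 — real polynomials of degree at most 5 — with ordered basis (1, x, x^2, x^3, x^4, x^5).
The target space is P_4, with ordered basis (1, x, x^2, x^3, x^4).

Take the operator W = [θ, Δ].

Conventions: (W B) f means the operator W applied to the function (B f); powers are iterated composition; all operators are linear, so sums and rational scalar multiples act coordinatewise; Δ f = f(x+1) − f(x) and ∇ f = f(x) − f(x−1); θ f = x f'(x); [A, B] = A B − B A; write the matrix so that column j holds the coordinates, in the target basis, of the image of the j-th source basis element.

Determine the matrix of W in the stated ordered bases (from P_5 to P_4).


image of 1: 0
image of x: -1
image of x^2: -2x - 2
image of x^3: -3x^2 - 6x - 3
image of x^4: -4x^3 - 12x^2 - 12x - 4
image of x^5: -5x^4 - 20x^3 - 30x^2 - 20x - 5
each image's coordinates form column j of the matrix

the matrix is [[0, -1, -2, -3, -4, -5]; [0, 0, -2, -6, -12, -20]; [0, 0, 0, -3, -12, -30]; [0, 0, 0, 0, -4, -20]; [0, 0, 0, 0, 0, -5]] (rows listed top to bottom)


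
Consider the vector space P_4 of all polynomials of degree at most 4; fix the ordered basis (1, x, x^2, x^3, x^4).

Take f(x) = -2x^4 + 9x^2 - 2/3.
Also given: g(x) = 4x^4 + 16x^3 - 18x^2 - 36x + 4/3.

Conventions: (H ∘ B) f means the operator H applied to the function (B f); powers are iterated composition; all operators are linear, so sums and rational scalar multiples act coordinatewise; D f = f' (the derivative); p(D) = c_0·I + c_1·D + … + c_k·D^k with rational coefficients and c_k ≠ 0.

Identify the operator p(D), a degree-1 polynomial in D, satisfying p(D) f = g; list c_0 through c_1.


p(D) = -2·I − 2·D, i.e. c_0 = -2, c_1 = -2

D^0 f = -2x^4 + 9x^2 - 2/3
D^1 f = -8x^3 + 18x
matching coefficients of g against c_0 f + c_1 Df + … from the top degree down determines the c_i
solution: c_0 = -2, c_1 = -2


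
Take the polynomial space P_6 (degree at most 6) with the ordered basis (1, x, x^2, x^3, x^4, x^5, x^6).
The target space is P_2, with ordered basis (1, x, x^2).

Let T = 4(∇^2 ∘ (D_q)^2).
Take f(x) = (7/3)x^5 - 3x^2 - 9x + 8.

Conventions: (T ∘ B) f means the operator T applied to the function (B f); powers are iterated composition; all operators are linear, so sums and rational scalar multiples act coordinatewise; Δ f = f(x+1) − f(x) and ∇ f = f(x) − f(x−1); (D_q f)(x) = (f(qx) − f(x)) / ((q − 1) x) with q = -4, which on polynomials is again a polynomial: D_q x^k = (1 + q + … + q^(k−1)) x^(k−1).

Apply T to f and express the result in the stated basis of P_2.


the result is g(x) = -585480x + 585480

D_q f = (1435/3)x^4 + 9x - 9
D_q D_q f = -24395x^3 + 9
∇ (D_q)^2 f = -73185x^2 + 73185x - 24395
∇ ∇ (D_q)^2 f = -146370x + 146370
(4(∇^2 ∘ (D_q)^2)) f = -585480x + 585480


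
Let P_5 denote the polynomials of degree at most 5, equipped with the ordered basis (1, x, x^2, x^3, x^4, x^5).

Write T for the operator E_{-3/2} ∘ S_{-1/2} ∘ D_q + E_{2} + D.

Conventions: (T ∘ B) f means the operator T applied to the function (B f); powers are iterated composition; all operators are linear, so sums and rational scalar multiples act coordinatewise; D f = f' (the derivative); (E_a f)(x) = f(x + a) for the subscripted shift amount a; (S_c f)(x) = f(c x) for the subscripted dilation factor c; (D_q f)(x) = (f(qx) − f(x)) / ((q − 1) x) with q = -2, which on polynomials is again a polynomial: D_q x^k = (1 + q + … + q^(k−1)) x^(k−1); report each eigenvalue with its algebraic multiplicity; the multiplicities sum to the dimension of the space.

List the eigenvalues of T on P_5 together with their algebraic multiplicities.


λ = 1 (multiplicity 6)

image of 1: 1
image of x: x + 4
image of x^2: x^2 + (13/2)x + 13/4
image of x^3: x^3 + (39/4)x^2 + (39/4)x + 155/16
image of x^4: x^4 + (101/8)x^3 + (339/16)x^2 + (1159/32)x + 889/64
image of x^5: x^5 + (251/16)x^4 + (287/8)x^3 + (2857/32)x^2 + (2263/32)x + 9083/256
the matrix is upper triangular; its diagonal is (1, 1, 1, 1, 1, 1)
for a triangular matrix the eigenvalues are the diagonal entries, with algebraic multiplicity their repetition count


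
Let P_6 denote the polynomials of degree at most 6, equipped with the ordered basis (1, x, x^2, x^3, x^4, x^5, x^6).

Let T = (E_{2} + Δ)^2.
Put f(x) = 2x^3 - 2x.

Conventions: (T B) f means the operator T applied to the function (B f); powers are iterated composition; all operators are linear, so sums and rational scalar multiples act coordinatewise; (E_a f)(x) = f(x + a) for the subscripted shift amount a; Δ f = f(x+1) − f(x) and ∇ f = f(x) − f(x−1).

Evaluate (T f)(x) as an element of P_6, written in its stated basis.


the image equals g(x) = 2x^3 + 36x^2 + 166x + 204

E_{2} f = 2x^3 + 12x^2 + 22x + 12
Δ f = 6x^2 + 6x
(E_{2} + Δ) f = 2x^3 + 18x^2 + 28x + 12
E_{2} (E_{2} + Δ) f = 2x^3 + 30x^2 + 124x + 156
Δ (E_{2} + Δ) f = 6x^2 + 42x + 48
(E_{2} + Δ) (E_{2} + Δ) f = 2x^3 + 36x^2 + 166x + 204


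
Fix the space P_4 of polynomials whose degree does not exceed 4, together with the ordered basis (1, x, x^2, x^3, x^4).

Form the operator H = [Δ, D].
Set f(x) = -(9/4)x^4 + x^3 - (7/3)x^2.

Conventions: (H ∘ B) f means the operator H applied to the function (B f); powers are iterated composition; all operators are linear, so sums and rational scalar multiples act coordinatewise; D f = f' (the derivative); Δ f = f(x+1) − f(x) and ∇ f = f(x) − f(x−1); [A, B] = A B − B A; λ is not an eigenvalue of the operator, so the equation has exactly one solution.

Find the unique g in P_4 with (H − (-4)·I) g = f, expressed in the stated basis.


the image equals g(x) = -(9/16)x^4 + (1/4)x^3 - (7/12)x^2

write g with unknown coordinates in the stated basis and equate coefficients in (H − (-4)·I) g = f
solving from the highest basis element down gives g = -(9/16)x^4 + (1/4)x^3 - (7/12)x^2
check: H g = 0
so H g − (-4)·g = -(9/4)x^4 + x^3 - (7/3)x^2 = f ✓


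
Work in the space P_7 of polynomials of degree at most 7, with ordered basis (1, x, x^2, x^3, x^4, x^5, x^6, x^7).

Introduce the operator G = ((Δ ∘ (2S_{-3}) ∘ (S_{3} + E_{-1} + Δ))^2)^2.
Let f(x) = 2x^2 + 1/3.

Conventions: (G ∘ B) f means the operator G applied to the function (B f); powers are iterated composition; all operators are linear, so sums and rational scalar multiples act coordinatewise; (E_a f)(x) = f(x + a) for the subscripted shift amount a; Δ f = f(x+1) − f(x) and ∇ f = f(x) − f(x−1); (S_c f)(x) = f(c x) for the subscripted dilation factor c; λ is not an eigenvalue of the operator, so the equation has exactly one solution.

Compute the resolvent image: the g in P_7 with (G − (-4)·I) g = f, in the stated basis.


write g with unknown coordinates in the stated basis and equate coefficients in (G − (-4)·I) g = f
solving from the highest basis element down gives g = (1/2)x^2 + 1/12
check: G g = 0
so G g − (-4)·g = 2x^2 + 1/3 = f ✓

the image equals g(x) = (1/2)x^2 + 1/12


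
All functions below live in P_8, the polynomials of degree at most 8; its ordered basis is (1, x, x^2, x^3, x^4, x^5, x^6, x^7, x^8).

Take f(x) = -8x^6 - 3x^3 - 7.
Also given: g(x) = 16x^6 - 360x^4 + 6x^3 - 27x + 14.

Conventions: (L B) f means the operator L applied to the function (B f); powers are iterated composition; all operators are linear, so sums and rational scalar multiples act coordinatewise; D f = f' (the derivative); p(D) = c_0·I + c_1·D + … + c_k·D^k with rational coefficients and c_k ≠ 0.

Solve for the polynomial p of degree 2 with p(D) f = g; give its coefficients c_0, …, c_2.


D^0 f = -8x^6 - 3x^3 - 7
D^1 f = -48x^5 - 9x^2
D^2 f = -240x^4 - 18x
matching coefficients of g against c_0 f + c_1 Df + … from the top degree down determines the c_i
solution: c_0 = -2, c_1 = 0, c_2 = 3/2

c_0 = -2, c_1 = 0, c_2 = 3/2


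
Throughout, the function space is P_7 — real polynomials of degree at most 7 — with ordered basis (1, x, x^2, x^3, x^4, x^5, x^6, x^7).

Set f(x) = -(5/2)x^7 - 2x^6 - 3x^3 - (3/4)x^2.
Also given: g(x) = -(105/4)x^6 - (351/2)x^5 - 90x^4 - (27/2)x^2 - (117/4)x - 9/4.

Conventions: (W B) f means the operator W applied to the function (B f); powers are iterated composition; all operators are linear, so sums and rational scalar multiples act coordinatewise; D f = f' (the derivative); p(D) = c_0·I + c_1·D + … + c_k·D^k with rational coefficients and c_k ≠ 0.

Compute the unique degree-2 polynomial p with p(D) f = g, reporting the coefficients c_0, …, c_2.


c_0 = 0, c_1 = 3/2, c_2 = 3/2

D^0 f = -(5/2)x^7 - 2x^6 - 3x^3 - (3/4)x^2
D^1 f = -(35/2)x^6 - 12x^5 - 9x^2 - (3/2)x
D^2 f = -105x^5 - 60x^4 - 18x - 3/2
matching coefficients of g against c_0 f + c_1 Df + … from the top degree down determines the c_i
solution: c_0 = 0, c_1 = 3/2, c_2 = 3/2


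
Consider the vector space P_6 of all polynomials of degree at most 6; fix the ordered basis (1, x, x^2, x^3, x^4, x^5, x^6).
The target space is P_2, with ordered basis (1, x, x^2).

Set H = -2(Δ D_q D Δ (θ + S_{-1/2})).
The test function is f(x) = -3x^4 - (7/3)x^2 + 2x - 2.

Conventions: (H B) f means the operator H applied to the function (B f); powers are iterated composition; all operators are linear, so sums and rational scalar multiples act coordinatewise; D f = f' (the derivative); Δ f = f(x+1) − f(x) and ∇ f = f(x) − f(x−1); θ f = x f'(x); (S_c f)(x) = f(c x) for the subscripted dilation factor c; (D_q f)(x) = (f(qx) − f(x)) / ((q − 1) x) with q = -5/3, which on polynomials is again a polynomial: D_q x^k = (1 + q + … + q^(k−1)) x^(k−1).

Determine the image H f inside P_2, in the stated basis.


θ f = -12x^4 - (14/3)x^2 + 2x
S_{-1/2} f = -(3/16)x^4 - (7/12)x^2 - x - 2
(θ + S_{-1/2}) f = -(195/16)x^4 - (21/4)x^2 + x - 2
Δ (θ + S_{-1/2}) f = -(195/4)x^3 - (585/8)x^2 - (237/4)x - 263/16
D Δ (θ + S_{-1/2}) f = -(585/4)x^2 - (585/4)x - 237/4
D_q D Δ (θ + S_{-1/2}) f = (195/2)x - 585/4
Δ (D_q D Δ) (θ + S_{-1/2}) f = 195/2
(-2(Δ D_q D Δ (θ + S_{-1/2}))) f = -195

the image equals g(x) = -195


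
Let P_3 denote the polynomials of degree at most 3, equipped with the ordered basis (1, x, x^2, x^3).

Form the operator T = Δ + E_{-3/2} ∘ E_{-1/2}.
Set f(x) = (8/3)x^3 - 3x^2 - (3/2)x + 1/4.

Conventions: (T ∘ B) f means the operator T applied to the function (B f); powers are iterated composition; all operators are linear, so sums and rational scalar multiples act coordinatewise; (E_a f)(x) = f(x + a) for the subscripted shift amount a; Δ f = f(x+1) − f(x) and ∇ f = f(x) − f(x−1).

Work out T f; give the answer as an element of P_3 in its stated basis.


g(x) = (8/3)x^3 - 11x^2 + (89/2)x - 383/12

Δ f = 8x^2 + 2x - 11/6
E_{-1/2} f = (8/3)x^3 - 7x^2 + (7/2)x - 1/12
E_{-3/2} E_{-1/2} f = (8/3)x^3 - 19x^2 + (85/2)x - 361/12
(Δ + E_{-3/2} ∘ E_{-1/2}) f = (8/3)x^3 - 11x^2 + (89/2)x - 383/12


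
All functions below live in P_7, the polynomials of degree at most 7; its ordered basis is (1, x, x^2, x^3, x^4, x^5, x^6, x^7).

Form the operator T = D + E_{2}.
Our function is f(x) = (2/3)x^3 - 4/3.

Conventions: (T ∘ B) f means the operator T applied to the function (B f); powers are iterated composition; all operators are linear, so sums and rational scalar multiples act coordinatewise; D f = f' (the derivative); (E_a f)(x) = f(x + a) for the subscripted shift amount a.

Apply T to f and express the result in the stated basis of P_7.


the image equals g(x) = (2/3)x^3 + 6x^2 + 8x + 4

D f = 2x^2
E_{2} f = (2/3)x^3 + 4x^2 + 8x + 4
(D + E_{2}) f = (2/3)x^3 + 6x^2 + 8x + 4


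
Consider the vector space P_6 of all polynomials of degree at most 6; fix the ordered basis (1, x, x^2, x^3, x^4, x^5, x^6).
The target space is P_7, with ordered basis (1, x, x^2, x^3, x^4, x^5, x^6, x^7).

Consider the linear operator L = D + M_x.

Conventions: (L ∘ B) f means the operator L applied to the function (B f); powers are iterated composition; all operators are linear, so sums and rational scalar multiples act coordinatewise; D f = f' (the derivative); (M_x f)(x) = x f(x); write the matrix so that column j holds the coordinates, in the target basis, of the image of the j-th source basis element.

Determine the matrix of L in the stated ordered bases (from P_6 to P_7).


image of 1: x
image of x: x^2 + 1
image of x^2: x^3 + 2x
image of x^3: x^4 + 3x^2
image of x^4: x^5 + 4x^3
image of x^5: x^6 + 5x^4
image of x^6: x^7 + 6x^5
each image's coordinates form column j of the matrix

the matrix is [[0, 1, 0, 0, 0, 0, 0]; [1, 0, 2, 0, 0, 0, 0]; [0, 1, 0, 3, 0, 0, 0]; [0, 0, 1, 0, 4, 0, 0]; [0, 0, 0, 1, 0, 5, 0]; [0, 0, 0, 0, 1, 0, 6]; [0, 0, 0, 0, 0, 1, 0]; [0, 0, 0, 0, 0, 0, 1]] (rows listed top to bottom)


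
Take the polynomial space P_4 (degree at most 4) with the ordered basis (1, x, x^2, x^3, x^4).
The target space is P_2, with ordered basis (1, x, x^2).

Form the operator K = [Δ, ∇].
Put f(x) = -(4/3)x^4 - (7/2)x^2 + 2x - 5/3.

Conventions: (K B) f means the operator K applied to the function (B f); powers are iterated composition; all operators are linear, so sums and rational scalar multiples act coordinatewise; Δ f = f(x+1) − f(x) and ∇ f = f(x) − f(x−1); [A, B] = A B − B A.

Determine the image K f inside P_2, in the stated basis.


the result is g(x) = 0

∇ f = -(16/3)x^3 + 8x^2 - (37/3)x + 41/6
Δ ∇ f = -16x^2 - 29/3
Δ f = -(16/3)x^3 - 8x^2 - (37/3)x - 17/6
∇ Δ f = -16x^2 - 29/3
[Δ, ∇] f = 0


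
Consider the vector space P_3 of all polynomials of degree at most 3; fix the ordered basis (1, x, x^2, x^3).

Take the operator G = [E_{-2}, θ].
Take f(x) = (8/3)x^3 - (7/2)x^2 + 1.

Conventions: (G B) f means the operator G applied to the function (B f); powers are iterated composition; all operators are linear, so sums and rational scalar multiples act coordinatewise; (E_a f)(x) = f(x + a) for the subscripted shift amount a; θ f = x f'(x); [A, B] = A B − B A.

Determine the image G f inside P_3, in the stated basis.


θ f = 8x^3 - 7x^2
E_{-2} θ f = 8x^3 - 55x^2 + 124x - 92
E_{-2} f = (8/3)x^3 - (39/2)x^2 + 46x - 103/3
θ E_{-2} f = 8x^3 - 39x^2 + 46x
[E_{-2}, θ] f = -16x^2 + 78x - 92

g(x) = -16x^2 + 78x - 92


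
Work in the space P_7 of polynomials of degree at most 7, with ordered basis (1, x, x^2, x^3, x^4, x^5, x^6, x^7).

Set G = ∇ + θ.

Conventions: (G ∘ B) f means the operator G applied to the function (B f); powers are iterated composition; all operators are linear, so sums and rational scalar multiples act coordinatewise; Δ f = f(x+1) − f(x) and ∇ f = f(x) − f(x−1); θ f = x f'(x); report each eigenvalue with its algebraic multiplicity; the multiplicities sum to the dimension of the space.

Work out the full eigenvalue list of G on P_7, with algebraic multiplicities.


image of 1: 0
image of x: x + 1
image of x^2: 2x^2 + 2x - 1
image of x^3: 3x^3 + 3x^2 - 3x + 1
image of x^4: 4x^4 + 4x^3 - 6x^2 + 4x - 1
image of x^5: 5x^5 + 5x^4 - 10x^3 + 10x^2 - 5x + 1
image of x^6: 6x^6 + 6x^5 - 15x^4 + 20x^3 - 15x^2 + 6x - 1
image of x^7: 7x^7 + 7x^6 - 21x^5 + 35x^4 - 35x^3 + 21x^2 - 7x + 1
the matrix is upper triangular; its diagonal is (0, 1, 2, 3, 4, 5, 6, 7)
for a triangular matrix the eigenvalues are the diagonal entries, with algebraic multiplicity their repetition count

λ = 0 (multiplicity 1), λ = 1 (multiplicity 1), λ = 2 (multiplicity 1), λ = 3 (multiplicity 1), λ = 4 (multiplicity 1), λ = 5 (multiplicity 1), λ = 6 (multiplicity 1), λ = 7 (multiplicity 1)
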